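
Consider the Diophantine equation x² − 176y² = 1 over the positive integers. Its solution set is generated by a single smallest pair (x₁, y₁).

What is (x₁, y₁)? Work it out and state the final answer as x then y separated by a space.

√176 = [13; 3,1,3,26, …], period ℓ=4 (even) → k=3
step 0: (13, 1)  from 13·(1,0) + (0,1)
step 1: (40, 3)  from 3·(13,1) + (1,0)
step 2: (53, 4)  from 1·(40,3) + (13,1)
step 3: (199, 15)  from 3·(53,4) + (40,3)
→ (199, 15).  Check: 199²=39601, 176·15²=39600, difference 1.

199 15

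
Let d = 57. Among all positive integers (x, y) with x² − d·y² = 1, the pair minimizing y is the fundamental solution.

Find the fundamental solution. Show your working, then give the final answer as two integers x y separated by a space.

151 20

d=57: √d = [7; 1,1,4,1,1,14] (ℓ=6, even), read p_5/q_5
i=0: a=7 ⇒ p=7, q=1
…
i=2: a=1 ⇒ p=15, q=2
i=3: a=4 ⇒ p=68, q=9
i=4: a=1 ⇒ p=83, q=11
i=5: a=1 ⇒ p=151, q=20
(x₁, y₁) = (151, 20);  151² − 57·20² = 1 ✓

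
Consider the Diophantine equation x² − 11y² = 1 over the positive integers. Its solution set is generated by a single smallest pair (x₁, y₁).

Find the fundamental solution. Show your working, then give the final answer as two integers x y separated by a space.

10 3

d=11: √d = [3; 3,6] (ℓ=2, even), read p_1/q_1
k=0  a_k=3  p_k/q_k = 3/1
k=1  a_k=3  p_k/q_k = 10/3
→ (10, 3).  Check: 10²=100, 11·3²=99, difference 1.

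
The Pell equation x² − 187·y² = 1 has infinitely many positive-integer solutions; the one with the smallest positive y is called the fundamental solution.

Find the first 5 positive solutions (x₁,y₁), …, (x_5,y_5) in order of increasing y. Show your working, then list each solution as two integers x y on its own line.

1682 123
5658247 413772
19034341226 1391928885
64031518226017 4682448355368
215402008277979962 15751754875529067

[13; 1,2,13,2,1,26] for √187; ℓ=6 ⇒ convergent index 5
a_0=13:  p_0=13·1+0=13,  q_0=13·0+1=1
a_1=1:  p_1=1·13+1=14,  q_1=1·1+0=1
…
a_3=13:  p_3=13·41+14=547,  q_3=13·3+1=40
a_4=2:  p_4=2·547+41=1135,  q_4=2·40+3=83
a_5=1:  p_5=1·1135+547=1682,  q_5=1·83+40=123
→ (1682, 123).  Check: 1682²=2829124, 187·123²=2829123, difference 1.
(x_2, y_2) = (1682·1682 + 187·123·123, 1682·123 + 123·1682) = (5658247, 413772)
(x_3, y_3) = (1682·5658247 + 187·123·413772, 1682·413772 + 123·5658247) = (19034341226, 1391928885)
(x_4, y_4) = (1682·19034341226 + 187·123·1391928885, 1682·1391928885 + 123·19034341226) = (64031518226017, 4682448355368)
(x_5, y_5) = (1682·64031518226017 + 187·123·4682448355368, 1682·4682448355368 + 123·64031518226017) = (215402008277979962, 15751754875529067)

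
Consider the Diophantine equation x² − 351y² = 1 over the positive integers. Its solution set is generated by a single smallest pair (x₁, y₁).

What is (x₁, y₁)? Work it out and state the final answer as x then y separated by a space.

d=351: √d = [18; 1,2,1,3,2,2,2,3,1,2,1,36] (ℓ=12, even), read p_11/q_11
k=0  a_k=18  p_k/q_k = 18/1
k=1  a_k=1  p_k/q_k = 19/1
k=2  a_k=2  p_k/q_k = 56/3
k=3  a_k=1  p_k/q_k = 75/4
k=4  a_k=3  p_k/q_k = 281/15
k=5  a_k=2  p_k/q_k = 637/34
…
k=8  a_k=3  p_k/q_k = 12796/683
k=9  a_k=1  p_k/q_k = 16543/883
k=10  a_k=2  p_k/q_k = 45882/2449
k=11  a_k=1  p_k/q_k = 62425/3332
→ (62425, 3332).  Check: 62425²=3896880625, 351·3332²=3896880624, difference 1.

62425 3332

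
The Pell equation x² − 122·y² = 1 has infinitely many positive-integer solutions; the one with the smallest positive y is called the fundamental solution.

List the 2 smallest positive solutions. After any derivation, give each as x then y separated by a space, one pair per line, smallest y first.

d=122: √d = [11; 22] (ℓ=1, odd), read p_1/q_1
a_0=11:  p_0=11·1+0=11,  q_0=11·0+1=1
a_1=22:  p_1=22·11+1=243,  q_1=22·1+0=22
→ (243, 22).  Check: 243²=59049, 122·22²=59048, difference 1.
(243+22√122)^2 = 118097 + 10692√122

243 22
118097 10692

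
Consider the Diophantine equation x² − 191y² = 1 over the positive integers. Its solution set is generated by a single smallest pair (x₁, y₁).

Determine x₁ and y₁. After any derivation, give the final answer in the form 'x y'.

[13; 1,4,1,1,3,…,4,1,26] for √191; ℓ=16 ⇒ convergent index 15
i=0: a=13 ⇒ p=13, q=1
…
i=4: a=1 ⇒ p=152, q=11
i=5: a=3 ⇒ p=539, q=39
i=6: a=2 ⇒ p=1230, q=89
i=7: a=2 ⇒ p=2999, q=217
…
i=9: a=2 ⇒ p=83433, q=6037
i=10: a=2 ⇒ p=207083, q=14984
i=11: a=3 ⇒ p=704682, q=50989
…
i=13: a=1 ⇒ p=1616447, q=116962
i=14: a=4 ⇒ p=7377553, q=533821
i=15: a=1 ⇒ p=8994000, q=650783
→ (8994000, 650783).  Check: 8994000²=80892036000000, 191·650783²=80892035999999, difference 1.

8994000 650783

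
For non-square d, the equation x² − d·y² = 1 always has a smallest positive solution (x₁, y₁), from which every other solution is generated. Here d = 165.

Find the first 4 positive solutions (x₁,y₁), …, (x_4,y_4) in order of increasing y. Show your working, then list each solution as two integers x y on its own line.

1079 84
2328481 181272
5024860919 391184892
10843647534721 844176815664

√165 → a₀=12, period (1,5,2,5,1,24); ℓ=6 even so k=5
i=0: a=12 ⇒ p=12, q=1
…
i=4: a=5 ⇒ p=912, q=71
i=5: a=1 ⇒ p=1079, q=84
fundamental: x₁=1079, y₁=84  (since 1164241 − 165·7056 = 1)
k=2:  x_2 = 1079·1079+165·84·84 = 2328481,  y_2 = 1079·84+84·1079 = 181272
k=3:  x_3 = 1079·2328481+165·84·181272 = 5024860919,  y_3 = 1079·181272+84·2328481 = 391184892
k=4:  x_4 = 1079·5024860919+165·84·391184892 = 10843647534721,  y_4 = 1079·391184892+84·5024860919 = 844176815664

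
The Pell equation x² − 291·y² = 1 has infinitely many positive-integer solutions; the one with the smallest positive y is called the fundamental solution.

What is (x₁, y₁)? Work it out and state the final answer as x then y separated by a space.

√291 = [17; 17,34, …], period ℓ=2 (even) → k=1
k=0  a_k=17  p_k/q_k = 17/1
k=1  a_k=17  p_k/q_k = 290/17
→ (290, 17).  Check: 290²=84100, 291·17²=84099, difference 1.

290 17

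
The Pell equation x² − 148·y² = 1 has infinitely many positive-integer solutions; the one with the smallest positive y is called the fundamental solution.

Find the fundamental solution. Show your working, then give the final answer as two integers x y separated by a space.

73 6

d=148: √d = [12; 6,24] (ℓ=2, even), read p_1/q_1
step 0: (12, 1)  from 12·(1,0) + (0,1)
step 1: (73, 6)  from 6·(12,1) + (1,0)
(x₁, y₁) = (73, 6);  73² − 148·6² = 1 ✓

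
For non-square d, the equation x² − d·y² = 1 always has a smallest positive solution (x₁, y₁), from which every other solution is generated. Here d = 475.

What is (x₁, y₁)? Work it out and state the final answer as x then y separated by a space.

d=475: √d = [21; 1,3,1,6,2,6,1,3,1,42] (ℓ=10, even), read p_9/q_9
k=0  a_k=21  p_k/q_k = 21/1
…
k=2  a_k=3  p_k/q_k = 87/4
k=3  a_k=1  p_k/q_k = 109/5
k=4  a_k=6  p_k/q_k = 741/34
k=5  a_k=2  p_k/q_k = 1591/73
k=6  a_k=6  p_k/q_k = 10287/472
k=7  a_k=1  p_k/q_k = 11878/545
k=8  a_k=3  p_k/q_k = 45921/2107
k=9  a_k=1  p_k/q_k = 57799/2652
→ (57799, 2652).  Check: 57799²=3340724401, 475·2652²=3340724400, difference 1.

57799 2652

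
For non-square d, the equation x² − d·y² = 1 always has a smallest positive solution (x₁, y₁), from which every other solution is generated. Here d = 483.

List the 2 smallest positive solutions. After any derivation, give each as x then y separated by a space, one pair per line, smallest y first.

d=483: √d = [21; 1,42] (ℓ=2, even), read p_1/q_1
a_0=21:  p_0=21·1+0=21,  q_0=21·0+1=1
a_1=1:  p_1=1·21+1=22,  q_1=1·1+0=1
fundamental: x₁=22, y₁=1  (since 484 − 483·1 = 1)
(x_2, y_2) = (22·22 + 483·1·1, 22·1 + 1·22) = (967, 44)

22 1
967 44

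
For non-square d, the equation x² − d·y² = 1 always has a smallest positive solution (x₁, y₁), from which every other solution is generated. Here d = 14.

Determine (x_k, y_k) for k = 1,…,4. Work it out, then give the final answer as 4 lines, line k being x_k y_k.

√14 = [3; 1,2,1,6, …], period ℓ=4 (even) → k=3
a_0=3:  p_0=3·1+0=3,  q_0=3·0+1=1
a_1=1:  p_1=1·3+1=4,  q_1=1·1+0=1
a_2=2:  p_2=2·4+3=11,  q_2=2·1+1=3
a_3=1:  p_3=1·11+4=15,  q_3=1·3+1=4
fundamental: x₁=15, y₁=4  (since 225 − 14·16 = 1)
n=2: (15,4)∘(15,4) = (15·15+14·4·4, 15·4+4·15) = (449,120)
n=3: (449,120)∘(15,4) = (15·449+14·4·120, 15·120+4·449) = (13455,3596)
n=4: (13455,3596)∘(15,4) = (15·13455+14·4·3596, 15·3596+4·13455) = (403201,107760)

15 4
449 120
13455 3596
403201 107760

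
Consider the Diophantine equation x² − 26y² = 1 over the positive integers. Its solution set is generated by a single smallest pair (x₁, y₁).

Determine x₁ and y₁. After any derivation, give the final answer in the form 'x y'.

51 10

[5; 10] for √26; ℓ=1 ⇒ convergent index 1
i=0: a=5 ⇒ p=5, q=1
i=1: a=10 ⇒ p=51, q=10
(x₁, y₁) = (51, 10);  51² − 26·10² = 1 ✓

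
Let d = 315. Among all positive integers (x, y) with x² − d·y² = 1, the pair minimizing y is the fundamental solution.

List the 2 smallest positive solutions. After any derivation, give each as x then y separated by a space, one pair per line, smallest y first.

71 4
10081 568

√315 = [17; 1,2,1,34, …], period ℓ=4 (even) → k=3
k=0  a_k=17  p_k/q_k = 17/1
k=1  a_k=1  p_k/q_k = 18/1
k=2  a_k=2  p_k/q_k = 53/3
k=3  a_k=1  p_k/q_k = 71/4
→ (71, 4).  Check: 71²=5041, 315·4²=5040, difference 1.
(x_2, y_2) = (71·71 + 315·4·4, 71·4 + 4·71) = (10081, 568)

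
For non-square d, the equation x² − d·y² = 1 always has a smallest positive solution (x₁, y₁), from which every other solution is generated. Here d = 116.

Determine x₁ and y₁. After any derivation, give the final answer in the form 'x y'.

9801 910

d=116: √d = [10; 1,3,2,1,4,1,2,3,1,20] (ℓ=10, even), read p_9/q_9
i=0: a=10 ⇒ p=10, q=1
…
i=4: a=1 ⇒ p=140, q=13
i=5: a=4 ⇒ p=657, q=61
i=6: a=1 ⇒ p=797, q=74
i=7: a=2 ⇒ p=2251, q=209
i=8: a=3 ⇒ p=7550, q=701
i=9: a=1 ⇒ p=9801, q=910
→ (9801, 910).  Check: 9801²=96059601, 116·910²=96059600, difference 1.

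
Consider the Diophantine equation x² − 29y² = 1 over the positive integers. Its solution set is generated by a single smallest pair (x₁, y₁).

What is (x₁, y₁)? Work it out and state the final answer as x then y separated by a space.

√29 → a₀=5, period (2,1,1,2,10); ℓ=5 odd so k=9
k=0  a_k=5  p_k/q_k = 5/1
k=1  a_k=2  p_k/q_k = 11/2
k=2  a_k=1  p_k/q_k = 16/3
k=3  a_k=1  p_k/q_k = 27/5
k=4  a_k=2  p_k/q_k = 70/13
k=5  a_k=10  p_k/q_k = 727/135
k=6  a_k=2  p_k/q_k = 1524/283
k=7  a_k=1  p_k/q_k = 2251/418
k=8  a_k=1  p_k/q_k = 3775/701
k=9  a_k=2  p_k/q_k = 9801/1820
(x₁, y₁) = (9801, 1820);  9801² − 29·1820² = 1 ✓

9801 1820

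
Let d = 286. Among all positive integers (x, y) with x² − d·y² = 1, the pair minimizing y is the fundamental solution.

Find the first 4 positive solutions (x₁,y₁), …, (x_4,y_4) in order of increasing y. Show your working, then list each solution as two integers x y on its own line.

561835 33222
631317134449 37330564740
709392124465745995 41947235681362578
797122648497793485067201 47134850318039357456520

d=286: √d = [16; 1,10,3,3,2,3,3,10,1,32] (ℓ=10, even), read p_9/q_9
i=0: a=16 ⇒ p=16, q=1
…
i=6: a=3 ⇒ p=15102, q=893
…
i=8: a=10 ⇒ p=512132, q=30283
i=9: a=1 ⇒ p=561835, q=33222
fundamental: x₁=561835, y₁=33222  (since 315658567225 − 286·1103701284 = 1)
n=2: (561835,33222)∘(561835,33222) = (561835·561835+286·33222·33222, 561835·33222+33222·561835) = (631317134449,37330564740)
n=3: (631317134449,37330564740)∘(561835,33222) = (561835·631317134449+286·33222·37330564740, 561835·37330564740+33222·631317134449) = (709392124465745995,41947235681362578)
n=4: (709392124465745995,41947235681362578)∘(561835,33222) = (561835·709392124465745995+286·33222·41947235681362578, 561835·41947235681362578+33222·709392124465745995) = (797122648497793485067201,47134850318039357456520)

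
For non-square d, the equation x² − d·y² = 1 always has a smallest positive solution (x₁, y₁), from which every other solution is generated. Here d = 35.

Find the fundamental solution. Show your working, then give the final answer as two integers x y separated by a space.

6 1

√35 → a₀=5, period (1,10); ℓ=2 even so k=1
k=0  a_k=5  p_k/q_k = 5/1
k=1  a_k=1  p_k/q_k = 6/1
fundamental: x₁=6, y₁=1  (since 36 − 35·1 = 1)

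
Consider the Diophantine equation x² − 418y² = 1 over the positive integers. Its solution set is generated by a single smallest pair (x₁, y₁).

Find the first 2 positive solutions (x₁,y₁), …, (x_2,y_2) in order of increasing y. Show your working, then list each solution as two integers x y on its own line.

√418 → a₀=20, period (2,4,20,4,2,40); ℓ=6 even so k=5
k=0  a_k=20  p_k/q_k = 20/1
k=1  a_k=2  p_k/q_k = 41/2
k=2  a_k=4  p_k/q_k = 184/9
k=3  a_k=20  p_k/q_k = 3721/182
k=4  a_k=4  p_k/q_k = 15068/737
k=5  a_k=2  p_k/q_k = 33857/1656
→ (33857, 1656).  Check: 33857²=1146296449, 418·1656²=1146296448, difference 1.
n=2: (33857,1656)∘(33857,1656) = (33857·33857+418·1656·1656, 33857·1656+1656·33857) = (2292592897,112134384)

33857 1656
2292592897 112134384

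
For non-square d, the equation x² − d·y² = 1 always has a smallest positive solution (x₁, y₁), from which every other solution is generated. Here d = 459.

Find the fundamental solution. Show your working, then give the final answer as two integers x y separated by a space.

499850 23331

d=459: √d = [21; 2,2,1,4,21,4,1,2,2,42] (ℓ=10, even), read p_9/q_9
a_0=21:  p_0=21·1+0=21,  q_0=21·0+1=1
a_1=2:  p_1=2·21+1=43,  q_1=2·1+0=2
a_2=2:  p_2=2·43+21=107,  q_2=2·2+1=5
a_3=1:  p_3=1·107+43=150,  q_3=1·5+2=7
…
a_5=21:  p_5=21·707+150=14997,  q_5=21·33+7=700
…
a_8=2:  p_8=2·75692+60695=212079,  q_8=2·3533+2833=9899
a_9=2:  p_9=2·212079+75692=499850,  q_9=2·9899+3533=23331
fundamental: x₁=499850, y₁=23331  (since 249850022500 − 459·544335561 = 1)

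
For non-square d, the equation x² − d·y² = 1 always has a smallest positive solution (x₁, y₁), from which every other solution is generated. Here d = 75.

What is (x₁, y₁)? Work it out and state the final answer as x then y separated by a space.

√75 = [8; 1,1,1,16, …], period ℓ=4 (even) → k=3
a_0=8:  p_0=8·1+0=8,  q_0=8·0+1=1
a_1=1:  p_1=1·8+1=9,  q_1=1·1+0=1
a_2=1:  p_2=1·9+8=17,  q_2=1·1+1=2
a_3=1:  p_3=1·17+9=26,  q_3=1·2+1=3
fundamental: x₁=26, y₁=3  (since 676 − 75·9 = 1)

26 3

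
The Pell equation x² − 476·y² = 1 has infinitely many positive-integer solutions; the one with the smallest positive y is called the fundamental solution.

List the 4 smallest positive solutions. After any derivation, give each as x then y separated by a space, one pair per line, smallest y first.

√476 → a₀=21, period (1,4,2,10,2,4,1,42); ℓ=8 even so k=7
k=0  a_k=21  p_k/q_k = 21/1
…
k=2  a_k=4  p_k/q_k = 109/5
…
k=6  a_k=4  p_k/q_k = 23541/1079
k=7  a_k=1  p_k/q_k = 28799/1320
fundamental: x₁=28799, y₁=1320  (since 829382401 − 476·1742400 = 1)
n=2: (28799,1320)∘(28799,1320) = (28799·28799+476·1320·1320, 28799·1320+1320·28799) = (1658764801,76029360)
n=3: (1658764801,76029360)∘(28799,1320) = (28799·1658764801+476·1320·76029360, 28799·76029360+1320·1658764801) = (95541534979199,4379139075960)
n=4: (95541534979199,4379139075960)∘(28799,1320) = (28799·95541534979199+476·1320·4379139075960, 28799·4379139075960+1320·95541534979199) = (5503001330073139201,252229652421114720)

28799 1320
1658764801 76029360
95541534979199 4379139075960
5503001330073139201 252229652421114720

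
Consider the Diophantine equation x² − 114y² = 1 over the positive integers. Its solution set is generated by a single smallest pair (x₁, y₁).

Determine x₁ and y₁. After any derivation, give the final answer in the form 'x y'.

1025 96

d=114: √d = [10; 1,2,10,2,1,20] (ℓ=6, even), read p_5/q_5
step 0: (10, 1)  from 10·(1,0) + (0,1)
step 1: (11, 1)  from 1·(10,1) + (1,0)
step 2: (32, 3)  from 2·(11,1) + (10,1)
step 3: (331, 31)  from 10·(32,3) + (11,1)
step 4: (694, 65)  from 2·(331,31) + (32,3)
step 5: (1025, 96)  from 1·(694,65) + (331,31)
(x₁, y₁) = (1025, 96);  1025² − 114·96² = 1 ✓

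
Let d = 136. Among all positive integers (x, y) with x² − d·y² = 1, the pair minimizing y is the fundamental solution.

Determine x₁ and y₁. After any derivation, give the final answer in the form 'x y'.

35 3

√136 = [11; 1,1,1,22, …], period ℓ=4 (even) → k=3
step 0: (11, 1)  from 11·(1,0) + (0,1)
…
step 2: (23, 2)  from 1·(12,1) + (11,1)
step 3: (35, 3)  from 1·(23,2) + (12,1)
(x₁, y₁) = (35, 3);  35² − 136·3² = 1 ✓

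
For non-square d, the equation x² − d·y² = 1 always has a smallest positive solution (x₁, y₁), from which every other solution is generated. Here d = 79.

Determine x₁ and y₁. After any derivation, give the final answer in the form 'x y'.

80 9

[8; 1,7,1,16] for √79; ℓ=4 ⇒ convergent index 3
i=0: a=8 ⇒ p=8, q=1
…
i=2: a=7 ⇒ p=71, q=8
i=3: a=1 ⇒ p=80, q=9
fundamental: x₁=80, y₁=9  (since 6400 − 79·81 = 1)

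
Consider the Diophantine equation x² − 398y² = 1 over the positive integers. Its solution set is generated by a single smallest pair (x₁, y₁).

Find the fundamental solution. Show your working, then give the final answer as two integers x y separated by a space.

d=398: √d = [19; 1,18,1,38] (ℓ=4, even), read p_3/q_3
step 0: (19, 1)  from 19·(1,0) + (0,1)
…
step 2: (379, 19)  from 18·(20,1) + (19,1)
step 3: (399, 20)  from 1·(379,19) + (20,1)
fundamental: x₁=399, y₁=20  (since 159201 − 398·400 = 1)

399 20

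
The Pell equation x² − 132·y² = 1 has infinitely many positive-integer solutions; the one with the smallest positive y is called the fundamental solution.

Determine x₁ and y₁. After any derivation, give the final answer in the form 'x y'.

23 2

[11; 2,22] for √132; ℓ=2 ⇒ convergent index 1
k=0  a_k=11  p_k/q_k = 11/1
k=1  a_k=2  p_k/q_k = 23/2
(x₁, y₁) = (23, 2);  23² − 132·2² = 1 ✓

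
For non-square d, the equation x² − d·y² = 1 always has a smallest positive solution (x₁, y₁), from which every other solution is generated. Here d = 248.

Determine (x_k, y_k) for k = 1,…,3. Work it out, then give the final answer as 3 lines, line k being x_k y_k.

63 4
7937 504
999999 63500

d=248: √d = [15; 1,2,1,30] (ℓ=4, even), read p_3/q_3
step 0: (15, 1)  from 15·(1,0) + (0,1)
…
step 2: (47, 3)  from 2·(16,1) + (15,1)
step 3: (63, 4)  from 1·(47,3) + (16,1)
(x₁, y₁) = (63, 4);  63² − 248·4² = 1 ✓
(x_2, y_2) = (63·63 + 248·4·4, 63·4 + 4·63) = (7937, 504)
(x_3, y_3) = (63·7937 + 248·4·504, 63·504 + 4·7937) = (999999, 63500)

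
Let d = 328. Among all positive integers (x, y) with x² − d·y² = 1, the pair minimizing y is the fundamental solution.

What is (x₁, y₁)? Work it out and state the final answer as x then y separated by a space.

163 9

[18; 9,36] for √328; ℓ=2 ⇒ convergent index 1
i=0: a=18 ⇒ p=18, q=1
i=1: a=9 ⇒ p=163, q=9
fundamental: x₁=163, y₁=9  (since 26569 − 328·81 = 1)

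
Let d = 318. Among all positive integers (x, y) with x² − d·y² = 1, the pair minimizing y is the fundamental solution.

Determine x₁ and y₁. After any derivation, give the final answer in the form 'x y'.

107 6

[17; 1,4,1,34] for √318; ℓ=4 ⇒ convergent index 3
i=0: a=17 ⇒ p=17, q=1
i=1: a=1 ⇒ p=18, q=1
i=2: a=4 ⇒ p=89, q=5
i=3: a=1 ⇒ p=107, q=6
→ (107, 6).  Check: 107²=11449, 318·6²=11448, difference 1.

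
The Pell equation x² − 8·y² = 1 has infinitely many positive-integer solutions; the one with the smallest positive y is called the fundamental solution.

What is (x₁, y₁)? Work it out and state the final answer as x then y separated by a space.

3 1

d=8: √d = [2; 1,4] (ℓ=2, even), read p_1/q_1
a_0=2:  p_0=2·1+0=2,  q_0=2·0+1=1
a_1=1:  p_1=1·2+1=3,  q_1=1·1+0=1
(x₁, y₁) = (3, 1);  3² − 8·1² = 1 ✓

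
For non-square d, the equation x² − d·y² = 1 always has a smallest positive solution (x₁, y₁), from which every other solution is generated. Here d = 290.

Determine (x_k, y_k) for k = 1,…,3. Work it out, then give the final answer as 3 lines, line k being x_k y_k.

√290 → a₀=17, period (34); ℓ=1 odd so k=1
a_0=17:  p_0=17·1+0=17,  q_0=17·0+1=1
a_1=34:  p_1=34·17+1=579,  q_1=34·1+0=34
(x₁, y₁) = (579, 34);  579² − 290·34² = 1 ✓
k=2:  x_2 = 579·579+290·34·34 = 670481,  y_2 = 579·34+34·579 = 39372
k=3:  x_3 = 579·670481+290·34·39372 = 776416419,  y_3 = 579·39372+34·670481 = 45592742

579 34
670481 39372
776416419 45592742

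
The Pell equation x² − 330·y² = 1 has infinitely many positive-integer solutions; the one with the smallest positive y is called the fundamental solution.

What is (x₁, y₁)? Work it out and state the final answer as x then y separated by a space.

[18; 6,36] for √330; ℓ=2 ⇒ convergent index 1
k=0  a_k=18  p_k/q_k = 18/1
k=1  a_k=6  p_k/q_k = 109/6
→ (109, 6).  Check: 109²=11881, 330·6²=11880, difference 1.

109 6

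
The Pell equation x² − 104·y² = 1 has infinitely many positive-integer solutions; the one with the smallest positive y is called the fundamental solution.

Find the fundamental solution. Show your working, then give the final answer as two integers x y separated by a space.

51 5

[10; 5,20] for √104; ℓ=2 ⇒ convergent index 1
i=0: a=10 ⇒ p=10, q=1
i=1: a=5 ⇒ p=51, q=5
fundamental: x₁=51, y₁=5  (since 2601 − 104·25 = 1)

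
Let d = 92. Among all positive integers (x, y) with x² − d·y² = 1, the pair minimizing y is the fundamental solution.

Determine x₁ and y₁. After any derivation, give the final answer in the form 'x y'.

√92 → a₀=9, period (1,1,2,4,2,1,1,18); ℓ=8 even so k=7
step 0: (9, 1)  from 9·(1,0) + (0,1)
step 1: (10, 1)  from 1·(9,1) + (1,0)
…
step 3: (48, 5)  from 2·(19,2) + (10,1)
step 4: (211, 22)  from 4·(48,5) + (19,2)
step 5: (470, 49)  from 2·(211,22) + (48,5)
step 6: (681, 71)  from 1·(470,49) + (211,22)
step 7: (1151, 120)  from 1·(681,71) + (470,49)
fundamental: x₁=1151, y₁=120  (since 1324801 − 92·14400 = 1)

1151 120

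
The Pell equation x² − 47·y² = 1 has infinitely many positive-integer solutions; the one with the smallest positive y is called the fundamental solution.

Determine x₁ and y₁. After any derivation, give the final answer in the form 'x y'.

√47 → a₀=6, period (1,5,1,12); ℓ=4 even so k=3
k=0  a_k=6  p_k/q_k = 6/1
k=1  a_k=1  p_k/q_k = 7/1
k=2  a_k=5  p_k/q_k = 41/6
k=3  a_k=1  p_k/q_k = 48/7
fundamental: x₁=48, y₁=7  (since 2304 − 47·49 = 1)

48 7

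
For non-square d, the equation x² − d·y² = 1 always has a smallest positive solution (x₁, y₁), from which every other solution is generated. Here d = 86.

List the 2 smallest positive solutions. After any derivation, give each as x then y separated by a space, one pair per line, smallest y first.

10405 1122
216528049 23348820

[9; 3,1,1,1,8,1,1,1,3,18] for √86; ℓ=10 ⇒ convergent index 9
step 0: (9, 1)  from 9·(1,0) + (0,1)
step 1: (28, 3)  from 3·(9,1) + (1,0)
step 2: (37, 4)  from 1·(28,3) + (9,1)
step 3: (65, 7)  from 1·(37,4) + (28,3)
step 4: (102, 11)  from 1·(65,7) + (37,4)
step 5: (881, 95)  from 8·(102,11) + (65,7)
step 6: (983, 106)  from 1·(881,95) + (102,11)
step 7: (1864, 201)  from 1·(983,106) + (881,95)
step 8: (2847, 307)  from 1·(1864,201) + (983,106)
step 9: (10405, 1122)  from 3·(2847,307) + (1864,201)
→ (10405, 1122).  Check: 10405²=108264025, 86·1122²=108264024, difference 1.
(10405+1122√86)^2 = 216528049 + 23348820√86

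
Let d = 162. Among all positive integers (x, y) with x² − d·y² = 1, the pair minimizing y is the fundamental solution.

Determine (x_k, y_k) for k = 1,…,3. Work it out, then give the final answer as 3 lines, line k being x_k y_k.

19601 1540
768398401 60371080
30122754096401 2366667076620

√162 = [12; 1,2,1,2,12,2,1,2,1,24, …], period ℓ=10 (even) → k=9
step 0: (12, 1)  from 12·(1,0) + (0,1)
…
step 3: (51, 4)  from 1·(38,3) + (13,1)
…
step 5: (1731, 136)  from 12·(140,11) + (51,4)
step 6: (3602, 283)  from 2·(1731,136) + (140,11)
…
step 8: (14268, 1121)  from 2·(5333,419) + (3602,283)
step 9: (19601, 1540)  from 1·(14268,1121) + (5333,419)
→ (19601, 1540).  Check: 19601²=384199201, 162·1540²=384199200, difference 1.
k=2:  x_2 = 19601·19601+162·1540·1540 = 768398401,  y_2 = 19601·1540+1540·19601 = 60371080
k=3:  x_3 = 19601·768398401+162·1540·60371080 = 30122754096401,  y_3 = 19601·60371080+1540·768398401 = 2366667076620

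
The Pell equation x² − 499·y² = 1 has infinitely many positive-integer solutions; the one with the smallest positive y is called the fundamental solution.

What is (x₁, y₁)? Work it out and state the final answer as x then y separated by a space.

√499 → a₀=22, period (2,1,21,1,2,44); ℓ=6 even so k=5
i=0: a=22 ⇒ p=22, q=1
i=1: a=2 ⇒ p=45, q=2
i=2: a=1 ⇒ p=67, q=3
i=3: a=21 ⇒ p=1452, q=65
i=4: a=1 ⇒ p=1519, q=68
i=5: a=2 ⇒ p=4490, q=201
fundamental: x₁=4490, y₁=201  (since 20160100 − 499·40401 = 1)

4490 201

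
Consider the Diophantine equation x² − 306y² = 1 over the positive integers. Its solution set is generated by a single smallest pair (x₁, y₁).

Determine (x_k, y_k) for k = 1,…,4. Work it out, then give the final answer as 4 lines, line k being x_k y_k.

35 2
2449 140
171395 9798
11995201 685720

√306 → a₀=17, period (2,34); ℓ=2 even so k=1
step 0: (17, 1)  from 17·(1,0) + (0,1)
step 1: (35, 2)  from 2·(17,1) + (1,0)
fundamental: x₁=35, y₁=2  (since 1225 − 306·4 = 1)
k=2:  x_2 = 35·35+306·2·2 = 2449,  y_2 = 35·2+2·35 = 140
k=3:  x_3 = 35·2449+306·2·140 = 171395,  y_3 = 35·140+2·2449 = 9798
k=4:  x_4 = 35·171395+306·2·9798 = 11995201,  y_4 = 35·9798+2·171395 = 685720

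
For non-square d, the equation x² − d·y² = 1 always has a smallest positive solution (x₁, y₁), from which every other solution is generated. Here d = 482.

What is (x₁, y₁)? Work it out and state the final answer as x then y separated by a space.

√482 = [21; 1,20,1,42, …], period ℓ=4 (even) → k=3
step 0: (21, 1)  from 21·(1,0) + (0,1)
…
step 2: (461, 21)  from 20·(22,1) + (21,1)
step 3: (483, 22)  from 1·(461,21) + (22,1)
(x₁, y₁) = (483, 22);  483² − 482·22² = 1 ✓

483 22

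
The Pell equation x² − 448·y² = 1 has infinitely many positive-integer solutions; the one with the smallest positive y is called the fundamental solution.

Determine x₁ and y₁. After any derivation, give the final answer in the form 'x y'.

127 6

d=448: √d = [21; 6,42] (ℓ=2, even), read p_1/q_1
i=0: a=21 ⇒ p=21, q=1
i=1: a=6 ⇒ p=127, q=6
→ (127, 6).  Check: 127²=16129, 448·6²=16128, difference 1.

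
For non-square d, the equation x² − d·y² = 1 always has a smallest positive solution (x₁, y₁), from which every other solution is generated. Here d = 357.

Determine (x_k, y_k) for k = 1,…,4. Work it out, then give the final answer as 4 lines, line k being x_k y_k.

3401 180
23133601 1224360
157354750601 8328096540
1070326990454401 56647711440720

√357 → a₀=18, period (1,8,2,8,1,36); ℓ=6 even so k=5
k=0  a_k=18  p_k/q_k = 18/1
k=1  a_k=1  p_k/q_k = 19/1
k=2  a_k=8  p_k/q_k = 170/9
…
k=4  a_k=8  p_k/q_k = 3042/161
k=5  a_k=1  p_k/q_k = 3401/180
(x₁, y₁) = (3401, 180);  3401² − 357·180² = 1 ✓
(x_2, y_2) = (3401·3401 + 357·180·180, 3401·180 + 180·3401) = (23133601, 1224360)
(x_3, y_3) = (3401·23133601 + 357·180·1224360, 3401·1224360 + 180·23133601) = (157354750601, 8328096540)
(x_4, y_4) = (3401·157354750601 + 357·180·8328096540, 3401·8328096540 + 180·157354750601) = (1070326990454401, 56647711440720)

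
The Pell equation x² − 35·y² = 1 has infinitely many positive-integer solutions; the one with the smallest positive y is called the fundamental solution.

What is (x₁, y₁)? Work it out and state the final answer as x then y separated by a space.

d=35: √d = [5; 1,10] (ℓ=2, even), read p_1/q_1
a_0=5:  p_0=5·1+0=5,  q_0=5·0+1=1
a_1=1:  p_1=1·5+1=6,  q_1=1·1+0=1
→ (6, 1).  Check: 6²=36, 35·1²=35, difference 1.

6 1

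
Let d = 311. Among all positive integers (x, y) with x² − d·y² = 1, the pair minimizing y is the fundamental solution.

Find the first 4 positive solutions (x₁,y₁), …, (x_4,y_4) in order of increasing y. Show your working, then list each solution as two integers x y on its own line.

[17; 1,1,1,2,1,…,1,1,34] for √311; ℓ=16 ⇒ convergent index 15
k=0  a_k=17  p_k/q_k = 17/1
…
k=4  a_k=2  p_k/q_k = 141/8
…
k=9  a_k=3  p_k/q_k = 217583/12338
k=10  a_k=6  p_k/q_k = 1376656/78063
…
k=12  a_k=2  p_k/q_k = 4565134/258865
…
k=14  a_k=1  p_k/q_k = 10724507/608131
k=15  a_k=1  p_k/q_k = 16883880/957397
(x₁, y₁) = (16883880, 957397);  16883880² − 311·957397² = 1 ✓
n=2: (16883880,957397)∘(16883880,957397) = (16883880·16883880+311·957397·957397, 16883880·957397+957397·16883880) = (570130807708799,32329152120720)
n=3: (570130807708799,32329152120720)∘(16883880,957397) = (16883880·570130807708799+311·957397·32329152120720, 16883880·32329152120720+957397·570130807708799) = (19252040283316857636360,1091683049815963029803)
n=4: (19252040283316857636360,1091683049815963029803)∘(16883880,957397) = (16883880·19252040283316857636360+311·957397·1091683049815963029803, 16883880·1091683049815963029803+957397·19252040283316857636360) = (650098275797375082487964044801,36863691222253451430108430560)

16883880 957397
570130807708799 32329152120720
19252040283316857636360 1091683049815963029803
650098275797375082487964044801 36863691222253451430108430560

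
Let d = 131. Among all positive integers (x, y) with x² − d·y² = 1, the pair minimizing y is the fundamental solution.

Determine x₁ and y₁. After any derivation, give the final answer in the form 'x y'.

10610 927

√131 = [11; 2,4,11,4,2,22, …], period ℓ=6 (even) → k=5
i=0: a=11 ⇒ p=11, q=1
…
i=3: a=11 ⇒ p=1156, q=101
i=4: a=4 ⇒ p=4727, q=413
i=5: a=2 ⇒ p=10610, q=927
(x₁, y₁) = (10610, 927);  10610² − 131·927² = 1 ✓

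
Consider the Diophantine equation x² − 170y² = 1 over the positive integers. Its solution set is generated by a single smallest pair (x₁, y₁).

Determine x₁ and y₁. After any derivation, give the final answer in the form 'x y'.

339 26

d=170: √d = [13; 26] (ℓ=1, odd), read p_1/q_1
k=0  a_k=13  p_k/q_k = 13/1
k=1  a_k=26  p_k/q_k = 339/26
→ (339, 26).  Check: 339²=114921, 170·26²=114920, difference 1.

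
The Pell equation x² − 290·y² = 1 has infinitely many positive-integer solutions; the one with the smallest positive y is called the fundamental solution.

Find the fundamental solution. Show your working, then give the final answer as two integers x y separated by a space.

579 34

[17; 34] for √290; ℓ=1 ⇒ convergent index 1
k=0  a_k=17  p_k/q_k = 17/1
k=1  a_k=34  p_k/q_k = 579/34
(x₁, y₁) = (579, 34);  579² − 290·34² = 1 ✓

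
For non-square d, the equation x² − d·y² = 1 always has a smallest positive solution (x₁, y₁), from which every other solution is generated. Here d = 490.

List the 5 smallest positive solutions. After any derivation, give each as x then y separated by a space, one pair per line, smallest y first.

√490 → a₀=22, period (7,2,1,4,4,4,1,2,7,44); ℓ=10 even so k=9
k=0  a_k=22  p_k/q_k = 22/1
…
k=5  a_k=4  p_k/q_k = 9607/434
k=6  a_k=4  p_k/q_k = 40708/1839
…
k=8  a_k=2  p_k/q_k = 141338/6385
k=9  a_k=7  p_k/q_k = 1039681/46968
→ (1039681, 46968).  Check: 1039681²=1080936581761, 490·46968²=1080936581760, difference 1.
(1039681+46968√490)^2 = 2161873163521 + 97663474416√490
(1039681+46968√490)^3 = 4495316905044313921 + 203077717488555624√490
(1039681+46968√490)^4 = 9347391150304592810234881 + 422272088792340335957472√490
(1039681+46968√490)^5 = 19436609957075163398170578312001 + 878056535095215307939712337240√490

1039681 46968
2161873163521 97663474416
4495316905044313921 203077717488555624
9347391150304592810234881 422272088792340335957472
19436609957075163398170578312001 878056535095215307939712337240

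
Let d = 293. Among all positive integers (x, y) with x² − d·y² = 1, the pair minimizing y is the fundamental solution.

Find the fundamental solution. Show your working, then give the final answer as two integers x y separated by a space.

12320649 719780

√293 = [17; 8,1,1,8,34, …], period ℓ=5 (odd) → k=9
k=0  a_k=17  p_k/q_k = 17/1
…
k=8  a_k=1  p_k/q_k = 1444507/84389
k=9  a_k=8  p_k/q_k = 12320649/719780
(x₁, y₁) = (12320649, 719780);  12320649² − 293·719780² = 1 ✓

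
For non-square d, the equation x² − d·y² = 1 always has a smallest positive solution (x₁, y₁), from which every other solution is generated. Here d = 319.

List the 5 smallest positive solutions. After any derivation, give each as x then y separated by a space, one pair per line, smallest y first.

d=319: √d = [17; 1,6,5,1,4,…,6,1,34] (ℓ=14, even), read p_13/q_13
k=0  a_k=17  p_k/q_k = 17/1
k=1  a_k=1  p_k/q_k = 18/1
k=2  a_k=6  p_k/q_k = 125/7
k=3  a_k=5  p_k/q_k = 643/36
…
k=5  a_k=4  p_k/q_k = 3715/208
k=6  a_k=3  p_k/q_k = 11913/667
…
k=11  a_k=5  p_k/q_k = 1798881/100718
k=12  a_k=6  p_k/q_k = 11102899/621643
k=13  a_k=1  p_k/q_k = 12901780/722361
(x₁, y₁) = (12901780, 722361);  12901780² − 319·722361² = 1 ✓
n=2: (12901780,722361)∘(12901780,722361) = (12901780·12901780+319·722361·722361, 12901780·722361+722361·12901780) = (332911854336799,18639485405160)
n=3: (332911854336799,18639485405160)∘(12901780,722361) = (12901780·332911854336799+319·722361·18639485405160, 12901780·18639485405160+722361·332911854336799) = (8590311008090840302660,480965080021169647239)
n=4: (8590311008090840302660,480965080021169647239)∘(12901780,722361) = (12901780·8590311008090840302660+319·722361·480965080021169647239, 12901780·480965080021169647239+722361·8590311008090840302660) = (221660605515932150288251132801,12410611300231033623224965680)
n=5: (221660605515932150288251132801,12410611300231033623224965680)∘(12901780,722361) = (12901780·221660605515932150288251132801+319·722361·12410611300231033623224965680, 12901780·12410611300231033623224965680+722361·221660605515932150288251132801) = (5719632734066677605580897309458268900,320237953322189008993822774252173561)

12901780 722361
332911854336799 18639485405160
8590311008090840302660 480965080021169647239
221660605515932150288251132801 12410611300231033623224965680
5719632734066677605580897309458268900 320237953322189008993822774252173561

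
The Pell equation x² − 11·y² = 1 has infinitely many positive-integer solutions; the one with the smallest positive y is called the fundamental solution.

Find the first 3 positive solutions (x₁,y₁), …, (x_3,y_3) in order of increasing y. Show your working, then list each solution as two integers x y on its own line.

10 3
199 60
3970 1197

√11 → a₀=3, period (3,6); ℓ=2 even so k=1
step 0: (3, 1)  from 3·(1,0) + (0,1)
step 1: (10, 3)  from 3·(3,1) + (1,0)
(x₁, y₁) = (10, 3);  10² − 11·3² = 1 ✓
k=2:  x_2 = 10·10+11·3·3 = 199,  y_2 = 10·3+3·10 = 60
k=3:  x_3 = 10·199+11·3·60 = 3970,  y_3 = 10·60+3·199 = 1197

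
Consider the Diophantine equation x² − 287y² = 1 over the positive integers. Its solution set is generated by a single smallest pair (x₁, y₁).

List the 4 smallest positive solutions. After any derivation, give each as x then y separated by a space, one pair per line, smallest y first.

288 17
165887 9792
95550624 5640175
55036993537 3248731008

√287 → a₀=16, period (1,15,1,32); ℓ=4 even so k=3
i=0: a=16 ⇒ p=16, q=1
…
i=2: a=15 ⇒ p=271, q=16
i=3: a=1 ⇒ p=288, q=17
(x₁, y₁) = (288, 17);  288² − 287·17² = 1 ✓
(288+17√287)^2 = 165887 + 9792√287
(288+17√287)^3 = 95550624 + 5640175√287
(288+17√287)^4 = 55036993537 + 3248731008√287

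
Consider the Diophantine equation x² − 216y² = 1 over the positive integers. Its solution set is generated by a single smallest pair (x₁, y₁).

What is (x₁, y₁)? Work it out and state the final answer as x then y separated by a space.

√216 = [14; 1,2,3,2,1,28, …], period ℓ=6 (even) → k=5
step 0: (14, 1)  from 14·(1,0) + (0,1)
step 1: (15, 1)  from 1·(14,1) + (1,0)
…
step 3: (147, 10)  from 3·(44,3) + (15,1)
step 4: (338, 23)  from 2·(147,10) + (44,3)
step 5: (485, 33)  from 1·(338,23) + (147,10)
→ (485, 33).  Check: 485²=235225, 216·33²=235224, difference 1.

485 33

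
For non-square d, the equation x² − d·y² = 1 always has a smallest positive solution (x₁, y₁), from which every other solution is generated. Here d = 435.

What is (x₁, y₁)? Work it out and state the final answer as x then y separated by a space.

146 7

[20; 1,5,1,40] for √435; ℓ=4 ⇒ convergent index 3
k=0  a_k=20  p_k/q_k = 20/1
…
k=2  a_k=5  p_k/q_k = 125/6
k=3  a_k=1  p_k/q_k = 146/7
fundamental: x₁=146, y₁=7  (since 21316 − 435·49 = 1)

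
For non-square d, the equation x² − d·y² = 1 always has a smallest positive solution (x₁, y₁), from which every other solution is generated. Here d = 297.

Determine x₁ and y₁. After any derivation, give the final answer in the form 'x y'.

48599 2820

d=297: √d = [17; 4,3,1,1,2,1,1,3,4,34] (ℓ=10, even), read p_9/q_9
i=0: a=17 ⇒ p=17, q=1
i=1: a=4 ⇒ p=69, q=4
…
i=4: a=1 ⇒ p=517, q=30
i=5: a=2 ⇒ p=1327, q=77
…
i=8: a=3 ⇒ p=11357, q=659
i=9: a=4 ⇒ p=48599, q=2820
→ (48599, 2820).  Check: 48599²=2361862801, 297·2820²=2361862800, difference 1.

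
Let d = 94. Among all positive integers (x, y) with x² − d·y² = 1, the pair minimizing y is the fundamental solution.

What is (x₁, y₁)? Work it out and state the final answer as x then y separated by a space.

[9; 1,2,3,1,1,…,2,1,18] for √94; ℓ=16 ⇒ convergent index 15
step 0: (9, 1)  from 9·(1,0) + (0,1)
…
step 9: (14417, 1487)  from 1·(12953,1336) + (1464,151)
…
step 12: (184493, 19029)  from 1·(99455,10258) + (85038,8771)
…
step 14: (1490361, 153719)  from 2·(652934,67345) + (184493,19029)
step 15: (2143295, 221064)  from 1·(1490361,153719) + (652934,67345)
(x₁, y₁) = (2143295, 221064);  2143295² − 94·221064² = 1 ✓

2143295 221064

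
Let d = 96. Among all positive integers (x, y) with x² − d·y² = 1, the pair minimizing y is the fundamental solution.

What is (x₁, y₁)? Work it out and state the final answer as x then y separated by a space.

49 5

d=96: √d = [9; 1,3,1,18] (ℓ=4, even), read p_3/q_3
i=0: a=9 ⇒ p=9, q=1
…
i=2: a=3 ⇒ p=39, q=4
i=3: a=1 ⇒ p=49, q=5
(x₁, y₁) = (49, 5);  49² − 96·5² = 1 ✓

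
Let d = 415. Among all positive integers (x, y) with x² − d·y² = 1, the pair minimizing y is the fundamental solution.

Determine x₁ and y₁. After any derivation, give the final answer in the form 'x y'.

[20; 2,1,2,4,6,…,1,2,40] for √415; ℓ=16 ⇒ convergent index 15
i=0: a=20 ⇒ p=20, q=1
i=1: a=2 ⇒ p=41, q=2
…
i=5: a=6 ⇒ p=4441, q=218
…
i=12: a=4 ⇒ p=2110961, q=103623
…
i=14: a=1 ⇒ p=6841255, q=335824
i=15: a=2 ⇒ p=18412804, q=903849
→ (18412804, 903849).  Check: 18412804²=339031351142416, 415·903849²=339031351142415, difference 1.

18412804 903849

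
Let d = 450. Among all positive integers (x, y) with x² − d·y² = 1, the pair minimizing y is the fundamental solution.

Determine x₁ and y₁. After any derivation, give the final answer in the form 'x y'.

√450 = [21; 4,1,2,4,2,1,4,42, …], period ℓ=8 (even) → k=7
a_0=21:  p_0=21·1+0=21,  q_0=21·0+1=1
a_1=4:  p_1=4·21+1=85,  q_1=4·1+0=4
a_2=1:  p_2=1·85+21=106,  q_2=1·4+1=5
…
a_4=4:  p_4=4·297+106=1294,  q_4=4·14+5=61
…
a_6=1:  p_6=1·2885+1294=4179,  q_6=1·136+61=197
a_7=4:  p_7=4·4179+2885=19601,  q_7=4·197+136=924
fundamental: x₁=19601, y₁=924  (since 384199201 − 450·853776 = 1)

19601 924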